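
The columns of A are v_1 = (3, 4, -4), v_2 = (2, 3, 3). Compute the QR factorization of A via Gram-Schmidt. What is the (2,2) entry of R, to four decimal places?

r_{22} = 4.5959

v_1 = (3, 4, -4); ‖v_1‖ = 6.4031, so e_1 = (0.4685, 0.6247, -0.6247).
e_1·v_2 = 0.4685·2 + 0.6247·3 + (-0.6247)·3 = 0.9370.
u_2 = v_2 − 0.9370·e_1 = (1.5610, 2.4146, 3.5854).
r_{22} = ‖u_2‖ = 4.5959.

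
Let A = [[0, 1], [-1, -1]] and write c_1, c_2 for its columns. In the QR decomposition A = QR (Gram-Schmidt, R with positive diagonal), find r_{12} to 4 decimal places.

r_{12} = 1.0000

c_1 = (0, -1); ‖c_1‖ = 1.0000, so q_1 = (0.0000, -1.0000).
r_{12} = q_1·c_2 = 1.0000.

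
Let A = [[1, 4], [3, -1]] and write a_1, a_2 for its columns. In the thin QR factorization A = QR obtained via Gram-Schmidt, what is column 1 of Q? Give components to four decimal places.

a_1 = (1, 3); ‖a_1‖ = 3.1623, so q_1 = (0.3162, 0.9487).

q_1 = (0.3162, 0.9487)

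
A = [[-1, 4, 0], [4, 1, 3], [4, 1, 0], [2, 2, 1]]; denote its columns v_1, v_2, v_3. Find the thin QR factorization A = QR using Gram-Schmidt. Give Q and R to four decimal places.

v_1 = (-1, 4, 4, 2); ‖v_1‖ = 6.0828, so e_1 = (-0.1644, 0.6576, 0.6576, 0.3288).
e_1·v_2 = (-0.1644)·4 + 0.6576·1 + 0.6576·1 + 0.3288·2 = 1.3152.
u_2 = v_2 − 1.3152·e_1 = (4.2162, 0.1351, 0.1351, 1.5676).
‖u_2‖ = 4.5023, so e_2 = (0.9365, 0.0300, 0.0300, 0.3482).
e_1·v_3 = (-0.1644)·0 + 0.6576·3 + 0.6576·0 + 0.3288·1 = 2.3016; e_2·v_3 = 0.9365·0 + 0.0300·3 + 0.0300·0 + 0.3482·1 = 0.4382.
u_3 = v_3 − 2.3016·e_1 − 0.4382·e_2 = (-0.0320, 1.4733, -1.5267, 0.0907).
‖u_3‖ = 2.1238, so e_3 = (-0.0151, 0.6937, -0.7188, 0.0427).

Q = [[-0.1644, 0.9365, -0.0151], [0.6576, 0.0300, 0.6937], [0.6576, 0.0300, -0.7188], [0.3288, 0.3482, 0.0427]], R = [[6.0828, 1.3152, 2.3016], [0.0000, 4.5023, 0.4382], [0.0000, 0.0000, 2.1238]]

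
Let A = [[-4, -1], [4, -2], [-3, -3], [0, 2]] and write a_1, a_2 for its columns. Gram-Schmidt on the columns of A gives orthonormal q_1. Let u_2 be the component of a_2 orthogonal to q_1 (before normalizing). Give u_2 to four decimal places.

a_1 = (-4, 4, -3, 0); ‖a_1‖ = 6.4031, so q_1 = (-0.6247, 0.6247, -0.4685, 0.0000).
q_1·a_2 = (-0.6247)·(-1) + 0.6247·(-2) + (-0.4685)·(-3) + 0.0000·2 = 0.7809.
u_2 = a_2 − 0.7809·q_1 = (-0.5122, -2.4878, -2.6341, 2.0000).

u_2 = (-0.5122, -2.4878, -2.6341, 2.0000)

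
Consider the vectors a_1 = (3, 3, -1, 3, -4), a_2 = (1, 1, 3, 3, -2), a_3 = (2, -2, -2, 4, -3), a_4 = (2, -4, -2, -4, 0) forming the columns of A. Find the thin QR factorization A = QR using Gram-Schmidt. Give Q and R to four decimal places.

Q = [[0.4523, -0.0942, 0.0498, 0.6135], [0.4523, -0.0942, -0.8102, -0.3541], [-0.1508, 0.8947, -0.3120, 0.2818], [0.4523, 0.4238, 0.4746, -0.5711], [-0.6030, -0.0471, -0.1363, -0.3043]], R = [[6.6332, 3.0151, 3.9196, -2.4121], [0.0000, 3.8612, 0.0471, -3.2962], [0.0000, 0.0000, 4.6513, 2.0661], [0.0000, 0.0000, 0.0000, 4.3645]]

a_1 = (3, 3, -1, 3, -4); ‖a_1‖ = 6.6332, so e_1 = (0.4523, 0.4523, -0.1508, 0.4523, -0.6030).
e_1·a_2 = 0.4523·1 + 0.4523·1 + (-0.1508)·3 + 0.4523·3 + (-0.6030)·(-2) = 3.0151.
u_2 = a_2 − 3.0151·e_1 = (-0.3636, -0.3636, 3.4545, 1.6364, -0.1818).
‖u_2‖ = 3.8612, so e_2 = (-0.0942, -0.0942, 0.8947, 0.4238, -0.0471).
e_1·a_3 = 0.4523·2 + 0.4523·(-2) + (-0.1508)·(-2) + 0.4523·4 + (-0.6030)·(-3) = 3.9196; e_2·a_3 = (-0.0942)·2 + (-0.0942)·(-2) + 0.8947·(-2) + 0.4238·4 + (-0.0471)·(-3) = 0.0471.
u_3 = a_3 − 3.9196·e_1 − 0.0471·e_2 = (0.2317, -3.7683, -1.4512, 2.2073, -0.6341).
‖u_3‖ = 4.6513, so e_3 = (0.0498, -0.8102, -0.3120, 0.4746, -0.1363).
e_1·a_4 = 0.4523·2 + 0.4523·(-4) + (-0.1508)·(-2) + 0.4523·(-4) + (-0.6030)·0 = -2.4121; e_2·a_4 = (-0.0942)·2 + (-0.0942)·(-4) + 0.8947·(-2) + 0.4238·(-4) + (-0.0471)·0 = -3.2962; e_3·a_4 = 0.0498·2 + (-0.8102)·(-4) + (-0.3120)·(-2) + 0.4746·(-4) + (-0.1363)·0 = 2.0661.
u_4 = a_4 + 2.4121·e_1 + 3.2962·e_2 − 2.0661·e_3 = (2.6776, -1.5457, 1.2300, -2.4927, -1.3281).
‖u_4‖ = 4.3645, so e_4 = (0.6135, -0.3541, 0.2818, -0.5711, -0.3043).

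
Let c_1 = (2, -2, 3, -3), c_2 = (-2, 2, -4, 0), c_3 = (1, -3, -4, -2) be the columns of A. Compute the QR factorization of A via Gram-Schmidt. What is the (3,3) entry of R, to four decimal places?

q_1 = c_1/‖c_1‖ = (2, -2, 3, -3)/5.0990 = (0.3922, -0.3922, 0.5883, -0.5883).
r_{12} = q_1·c_2 = -3.9223.
u_2 = c_2 + 3.9223·q_1 = (-0.4615, 0.4615, -1.6923, -2.3077).
‖u_2‖ = 2.9352, so q_2 = (-0.1572, 0.1572, -0.5766, -0.7862).
r_{13} = q_1·c_3 = 0.3922; r_{23} = q_2·c_3 = 3.2497.
u_3 = c_3 − 0.3922·q_1 − 3.2497·q_2 = (1.3571, -3.3571, -2.3571, 0.7857).
r_{33} = ‖u_3‖ = 4.3916.

r_{33} = 4.3916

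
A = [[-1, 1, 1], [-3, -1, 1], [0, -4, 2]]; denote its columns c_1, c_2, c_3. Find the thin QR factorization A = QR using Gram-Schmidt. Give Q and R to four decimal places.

Q = [[-0.3162, 0.2860, 0.9045], [-0.9487, -0.0953, -0.3015], [0.0000, -0.9535, 0.3015]], R = [[3.1623, 0.6325, -1.2649], [0.0000, 4.1952, -1.7162], [0.0000, 0.0000, 1.2060]]

c_1 = (-1, -3, 0); ‖c_1‖ = 3.1623, so q_1 = (-0.3162, -0.9487, 0.0000).
q_1·c_2 = (-0.3162)·1 + (-0.9487)·(-1) + 0.0000·(-4) = 0.6325.
u_2 = c_2 − 0.6325·q_1 = (1.2000, -0.4000, -4.0000).
‖u_2‖ = 4.1952, so q_2 = (0.2860, -0.0953, -0.9535).
q_1·c_3 = (-0.3162)·1 + (-0.9487)·1 + 0.0000·2 = -1.2649; q_2·c_3 = 0.2860·1 + (-0.0953)·1 + (-0.9535)·2 = -1.7162.
u_3 = c_3 + 1.2649·q_1 + 1.7162·q_2 = (1.0909, -0.3636, 0.3636).
‖u_3‖ = 1.2060, so q_3 = (0.9045, -0.3015, 0.3015).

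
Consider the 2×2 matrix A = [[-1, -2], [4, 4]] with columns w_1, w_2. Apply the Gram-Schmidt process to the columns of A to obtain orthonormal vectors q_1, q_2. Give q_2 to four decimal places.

q_1 = w_1/‖w_1‖ = (-1, 4)/4.1231 = (-0.2425, 0.9701).
r_{12} = q_1·w_2 = 4.3656.
u_2 = w_2 − 4.3656·q_1 = (-0.9412, -0.2353).
‖u_2‖ = 0.9701, so q_2 = (-0.9701, -0.2425).

q_2 = (-0.9701, -0.2425)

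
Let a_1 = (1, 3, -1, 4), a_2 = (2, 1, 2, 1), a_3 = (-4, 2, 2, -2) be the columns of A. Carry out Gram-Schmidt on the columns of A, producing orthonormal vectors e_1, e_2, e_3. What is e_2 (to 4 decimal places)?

e_2 = (0.6084, 0.0777, 0.7897, -0.0129)

e_1 = a_1/‖a_1‖ = (1, 3, -1, 4)/5.1962 = (0.1925, 0.5774, -0.1925, 0.7698).
r_{12} = e_1·a_2 = 1.3472.
u_2 = a_2 − 1.3472·e_1 = (1.7407, 0.2222, 2.2593, -0.0370).
‖u_2‖ = 2.8610, so e_2 = (0.6084, 0.0777, 0.7897, -0.0129).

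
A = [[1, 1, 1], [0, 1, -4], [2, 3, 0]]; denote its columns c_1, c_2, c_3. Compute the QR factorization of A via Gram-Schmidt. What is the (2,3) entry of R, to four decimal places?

c_1 = (1, 0, 2); ‖c_1‖ = 2.2361, so e_1 = (0.4472, 0.0000, 0.8944).
e_1·c_2 = 0.4472·1 + 0.0000·1 + 0.8944·3 = 3.1305.
u_2 = c_2 − 3.1305·e_1 = (-0.4000, 1.0000, 0.2000).
‖u_2‖ = 1.0954, so e_2 = (-0.3651, 0.9129, 0.1826).
r_{23} = e_2·c_3 = -4.0166.

r_{23} = -4.0166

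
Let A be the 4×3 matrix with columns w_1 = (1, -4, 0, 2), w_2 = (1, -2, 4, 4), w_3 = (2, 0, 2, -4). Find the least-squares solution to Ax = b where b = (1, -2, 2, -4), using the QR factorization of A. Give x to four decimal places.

x = (0.4248, -0.1150, 0.9941)

q_1 = w_1/‖w_1‖ = (1, -4, 0, 2)/4.5826 = (0.2182, -0.8729, 0.0000, 0.4364).
r_{12} = q_1·w_2 = 3.7097.
u_2 = w_2 − 3.7097·q_1 = (0.1905, 1.2381, 4.0000, 2.3810).
‖u_2‖ = 4.8206, so q_2 = (0.0395, 0.2568, 0.8298, 0.4939).
r_{13} = q_1·w_3 = -1.3093; r_{23} = q_2·w_3 = -0.2371.
u_3 = w_3 + 1.3093·q_1 + 0.2371·q_2 = (2.2951, -1.0820, 2.1967, -3.3115).
‖u_3‖ = 4.7148, so q_3 = (0.4868, -0.2295, 0.4659, -0.7024).
Qᵀb = (0.2182, -0.7903, 4.6870).
Back-substitute: x_3 = 4.6870/4.7148 = 0.9941.
x_2 = (-0.7903 + 0.2371·0.9941)/4.8206 = -0.1150.
x_1 = (0.2182 − 3.7097·(-0.1150) + 1.3093·0.9941)/4.5826 = 0.4248.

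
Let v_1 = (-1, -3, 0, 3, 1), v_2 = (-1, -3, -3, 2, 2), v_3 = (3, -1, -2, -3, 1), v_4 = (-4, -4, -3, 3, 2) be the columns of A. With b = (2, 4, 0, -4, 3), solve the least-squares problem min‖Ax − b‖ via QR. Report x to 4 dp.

x = (-1.3038, 0.9494, 0.0000, -0.5190)

v_1 = (-1, -3, 0, 3, 1); ‖v_1‖ = 4.4721, so q_1 = (-0.2236, -0.6708, 0.0000, 0.6708, 0.2236).
q_1·v_2 = (-0.2236)·(-1) + (-0.6708)·(-3) + 0.0000·(-3) + 0.6708·2 + 0.2236·2 = 4.0249.
u_2 = v_2 − 4.0249·q_1 = (-0.1000, -0.3000, -3.0000, -0.7000, 1.1000).
‖u_2‖ = 3.2863, so q_2 = (-0.0304, -0.0913, -0.9129, -0.2130, 0.3347).
q_1·v_3 = (-0.2236)·3 + (-0.6708)·(-1) + 0.0000·(-2) + 0.6708·(-3) + 0.2236·1 = -1.7889; q_2·v_3 = (-0.0304)·3 + (-0.0913)·(-1) + (-0.9129)·(-2) + (-0.2130)·(-3) + 0.3347·1 = 2.7995.
u_3 = v_3 + 1.7889·q_1 − 2.7995·q_2 = (2.6852, -1.9444, 0.5556, -1.2037, 0.4630).
‖u_3‖ = 3.6004, so q_3 = (0.7458, -0.5401, 0.1543, -0.3343, 0.1286).
q_1·v_4 = (-0.2236)·(-4) + (-0.6708)·(-4) + 0.0000·(-3) + 0.6708·3 + 0.2236·2 = 6.0374; q_2·v_4 = (-0.0304)·(-4) + (-0.0913)·(-4) + (-0.9129)·(-3) + (-0.2130)·3 + 0.3347·2 = 3.2559; q_3·v_4 = 0.7458·(-4) + (-0.5401)·(-4) + 0.1543·(-3) + (-0.3343)·3 + 0.1286·2 = -2.0317.
u_4 = v_4 − 6.0374·q_1 − 3.2559·q_2 + 2.0317·q_3 = (-1.0357, -0.7500, 0.2857, -1.0357, -0.1786).
‖u_4‖ = 1.6797, so q_4 = (-0.6166, -0.4465, 0.1701, -0.6166, -0.1063).
Qᵀb = (-5.1430, 1.4302, 1.0544, -0.8717).
Back-substitute: x_4 = -0.8717/1.6797 = -0.5190.
x_3 = (1.0544 + 2.0317·(-0.5190))/3.6004 = 0.0000.
x_2 = (1.4302 − 2.7995·0.0000 − 3.2559·(-0.5190))/3.2863 = 0.9494.
x_1 = (-5.1430 − 4.0249·0.9494 + 1.7889·0.0000 − 6.0374·(-0.5190))/4.4721 = -1.3038.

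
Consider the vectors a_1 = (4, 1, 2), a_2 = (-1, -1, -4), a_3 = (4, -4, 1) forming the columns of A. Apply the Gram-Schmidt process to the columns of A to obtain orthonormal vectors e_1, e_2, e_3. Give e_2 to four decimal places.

a_1 = (4, 1, 2); ‖a_1‖ = 4.5826, so e_1 = (0.8729, 0.2182, 0.4364).
e_1·a_2 = 0.8729·(-1) + 0.2182·(-1) + 0.4364·(-4) = -2.8368.
u_2 = a_2 + 2.8368·e_1 = (1.4762, -0.3810, -2.7619).
‖u_2‖ = 3.1547, so e_2 = (0.4679, -0.1208, -0.8755).

e_2 = (0.4679, -0.1208, -0.8755)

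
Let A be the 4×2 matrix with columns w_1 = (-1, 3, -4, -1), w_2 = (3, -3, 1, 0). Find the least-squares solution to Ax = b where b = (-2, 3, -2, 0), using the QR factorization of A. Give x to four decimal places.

x = (0.3463, -0.6031)

w_1 = (-1, 3, -4, -1); ‖w_1‖ = 5.1962, so e_1 = (-0.1925, 0.5774, -0.7698, -0.1925).
e_1·w_2 = (-0.1925)·3 + 0.5774·(-3) + (-0.7698)·1 + (-0.1925)·0 = -3.0792.
u_2 = w_2 + 3.0792·e_1 = (2.4074, -1.2222, -1.3704, -0.5926).
‖u_2‖ = 3.0852, so e_2 = (0.7803, -0.3962, -0.4442, -0.1921).
Qᵀb = (3.6566, -1.8607).
Back-substitute: x_2 = -1.8607/3.0852 = -0.6031.
x_1 = (3.6566 + 3.0792·(-0.6031))/5.1962 = 0.3463.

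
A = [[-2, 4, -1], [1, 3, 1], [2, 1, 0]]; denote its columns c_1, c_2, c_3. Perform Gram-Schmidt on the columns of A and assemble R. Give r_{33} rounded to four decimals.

e_1 = c_1/‖c_1‖ = (-2, 1, 2)/3.0000 = (-0.6667, 0.3333, 0.6667).
r_{12} = e_1·c_2 = -1.0000.
u_2 = c_2 + 1.0000·e_1 = (3.3333, 3.3333, 1.6667).
‖u_2‖ = 5.0000, so e_2 = (0.6667, 0.6667, 0.3333).
r_{13} = e_1·c_3 = 1.0000; r_{23} = e_2·c_3 = 0.0000.
u_3 = c_3 − 1.0000·e_1 + 0.0000·e_2 = (-0.3333, 0.6667, -0.6667).
r_{33} = ‖u_3‖ = 1.0000.

r_{33} = 1.0000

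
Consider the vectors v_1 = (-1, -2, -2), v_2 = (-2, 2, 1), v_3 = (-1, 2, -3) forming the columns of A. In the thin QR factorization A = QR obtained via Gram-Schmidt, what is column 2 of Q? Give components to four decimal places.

v_1 = (-1, -2, -2); ‖v_1‖ = 3.0000, so e_1 = (-0.3333, -0.6667, -0.6667).
e_1·v_2 = (-0.3333)·(-2) + (-0.6667)·2 + (-0.6667)·1 = -1.3333.
u_2 = v_2 + 1.3333·e_1 = (-2.4444, 1.1111, 0.1111).
‖u_2‖ = 2.6874, so e_2 = (-0.9096, 0.4134, 0.0413).

e_2 = (-0.9096, 0.4134, 0.0413)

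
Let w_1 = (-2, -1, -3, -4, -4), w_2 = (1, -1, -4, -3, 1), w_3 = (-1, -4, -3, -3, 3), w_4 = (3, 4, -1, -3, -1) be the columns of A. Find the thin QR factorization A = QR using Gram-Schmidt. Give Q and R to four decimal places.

Q = [[-0.2949, 0.4068, -0.5318, 0.0502], [-0.1474, -0.1308, -0.7307, 0.3023], [-0.4423, -0.6150, 0.1973, 0.5506], [-0.5898, -0.3002, -0.0724, -0.7421], [-0.5898, 0.5908, 0.3730, 0.2284]], R = [[6.7823, 2.8014, 2.2116, 1.3270], [0.0000, 4.4891, 4.6344, 1.6223], [0.0000, 0.0000, 4.1989, -4.8710], [0.0000, 0.0000, 0.0000, 2.8072]]

w_1 = (-2, -1, -3, -4, -4); ‖w_1‖ = 6.7823, so e_1 = (-0.2949, -0.1474, -0.4423, -0.5898, -0.5898).
e_1·w_2 = (-0.2949)·1 + (-0.1474)·(-1) + (-0.4423)·(-4) + (-0.5898)·(-3) + (-0.5898)·1 = 2.8014.
u_2 = w_2 − 2.8014·e_1 = (1.8261, -0.5870, -2.7609, -1.3478, 2.6522).
‖u_2‖ = 4.4891, so e_2 = (0.4068, -0.1308, -0.6150, -0.3002, 0.5908).
e_1·w_3 = (-0.2949)·(-1) + (-0.1474)·(-4) + (-0.4423)·(-3) + (-0.5898)·(-3) + (-0.5898)·3 = 2.2116; e_2·w_3 = 0.4068·(-1) + (-0.1308)·(-4) + (-0.6150)·(-3) + (-0.3002)·(-3) + 0.5908·3 = 4.6344.
u_3 = w_3 − 2.2116·e_1 − 4.6344·e_2 = (-2.2330, -3.0680, 0.8285, -0.3042, 1.5663).
‖u_3‖ = 4.1989, so e_3 = (-0.5318, -0.7307, 0.1973, -0.0724, 0.3730).
e_1·w_4 = (-0.2949)·3 + (-0.1474)·4 + (-0.4423)·(-1) + (-0.5898)·(-3) + (-0.5898)·(-1) = 1.3270; e_2·w_4 = 0.4068·3 + (-0.1308)·4 + (-0.6150)·(-1) + (-0.3002)·(-3) + 0.5908·(-1) = 1.6223; e_3·w_4 = (-0.5318)·3 + (-0.7307)·4 + 0.1973·(-1) + (-0.0724)·(-3) + 0.3730·(-1) = -4.8710.
u_4 = w_4 − 1.3270·e_1 − 1.6223·e_2 + 4.8710·e_3 = (0.1410, 0.8488, 1.5458, -2.0832, 0.6412).
‖u_4‖ = 2.8072, so e_4 = (0.0502, 0.3023, 0.5506, -0.7421, 0.2284).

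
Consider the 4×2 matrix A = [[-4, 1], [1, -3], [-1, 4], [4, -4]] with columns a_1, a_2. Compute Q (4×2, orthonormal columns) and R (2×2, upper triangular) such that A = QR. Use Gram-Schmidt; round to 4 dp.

Q = [[-0.6860, -0.4800], [0.1715, -0.4865], [-0.1715, 0.7070], [0.6860, -0.1816]], R = [[5.8310, -4.6305], [0.0000, 4.5342]]

a_1 = (-4, 1, -1, 4); ‖a_1‖ = 5.8310, so q_1 = (-0.6860, 0.1715, -0.1715, 0.6860).
q_1·a_2 = (-0.6860)·1 + 0.1715·(-3) + (-0.1715)·4 + 0.6860·(-4) = -4.6305.
u_2 = a_2 + 4.6305·q_1 = (-2.1765, -2.2059, 3.2059, -0.8235).
‖u_2‖ = 4.5342, so q_2 = (-0.4800, -0.4865, 0.7070, -0.1816).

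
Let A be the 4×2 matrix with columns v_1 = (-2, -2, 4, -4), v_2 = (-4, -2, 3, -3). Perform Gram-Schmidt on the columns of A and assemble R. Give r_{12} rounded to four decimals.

r_{12} = 5.6921

v_1 = (-2, -2, 4, -4); ‖v_1‖ = 6.3246, so q_1 = (-0.3162, -0.3162, 0.6325, -0.6325).
r_{12} = q_1·v_2 = 5.6921.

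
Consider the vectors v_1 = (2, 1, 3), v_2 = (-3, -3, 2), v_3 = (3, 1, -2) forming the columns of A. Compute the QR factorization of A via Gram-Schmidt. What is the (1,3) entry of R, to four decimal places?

q_1 = v_1/‖v_1‖ = (2, 1, 3)/3.7417 = (0.5345, 0.2673, 0.8018).
r_{13} = q_1·v_3 = 0.2673.

r_{13} = 0.2673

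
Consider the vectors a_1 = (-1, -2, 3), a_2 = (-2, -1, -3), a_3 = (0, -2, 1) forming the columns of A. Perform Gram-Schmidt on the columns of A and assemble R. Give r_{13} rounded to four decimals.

r_{13} = 1.8708

a_1 = (-1, -2, 3); ‖a_1‖ = 3.7417, so e_1 = (-0.2673, -0.5345, 0.8018).
r_{13} = e_1·a_3 = 1.8708.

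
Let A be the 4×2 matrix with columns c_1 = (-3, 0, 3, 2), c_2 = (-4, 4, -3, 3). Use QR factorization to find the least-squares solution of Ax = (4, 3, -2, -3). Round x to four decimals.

c_1 = (-3, 0, 3, 2); ‖c_1‖ = 4.6904, so e_1 = (-0.6396, 0.0000, 0.6396, 0.4264).
e_1·c_2 = (-0.6396)·(-4) + 0.0000·4 + 0.6396·(-3) + 0.4264·3 = 1.9188.
u_2 = c_2 − 1.9188·e_1 = (-2.7727, 4.0000, -4.2273, 2.1818).
‖u_2‖ = 6.8057, so e_2 = (-0.4074, 0.5877, -0.6211, 0.3206).
Qᵀb = (-5.1168, 0.4141).
Back-substitute: x_2 = 0.4141/6.8057 = 0.0608.
x_1 = (-5.1168 − 1.9188·0.0608)/4.6904 = -1.1158.

x = (-1.1158, 0.0608)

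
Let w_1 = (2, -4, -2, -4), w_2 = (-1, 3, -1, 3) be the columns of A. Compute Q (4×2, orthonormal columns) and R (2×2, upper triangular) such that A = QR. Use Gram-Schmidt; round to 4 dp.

Q = [[0.3162, 0.0845], [-0.6325, 0.2535], [-0.3162, -0.9297], [-0.6325, 0.2535]], R = [[6.3246, -3.7947], [0.0000, 2.3664]]

w_1 = (2, -4, -2, -4); ‖w_1‖ = 6.3246, so q_1 = (0.3162, -0.6325, -0.3162, -0.6325).
q_1·w_2 = 0.3162·(-1) + (-0.6325)·3 + (-0.3162)·(-1) + (-0.6325)·3 = -3.7947.
u_2 = w_2 + 3.7947·q_1 = (0.2000, 0.6000, -2.2000, 0.6000).
‖u_2‖ = 2.3664, so q_2 = (0.0845, 0.2535, -0.9297, 0.2535).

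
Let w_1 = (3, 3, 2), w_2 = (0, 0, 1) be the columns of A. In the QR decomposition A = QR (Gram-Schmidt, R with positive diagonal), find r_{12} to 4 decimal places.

w_1 = (3, 3, 2); ‖w_1‖ = 4.6904, so q_1 = (0.6396, 0.6396, 0.4264).
r_{12} = q_1·w_2 = 0.4264.

r_{12} = 0.4264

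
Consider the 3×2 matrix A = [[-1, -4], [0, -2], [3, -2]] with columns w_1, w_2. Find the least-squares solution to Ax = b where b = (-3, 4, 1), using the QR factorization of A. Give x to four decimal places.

x = (0.6271, 0.1356)

w_1 = (-1, 0, 3); ‖w_1‖ = 3.1623, so e_1 = (-0.3162, 0.0000, 0.9487).
e_1·w_2 = (-0.3162)·(-4) + 0.0000·(-2) + 0.9487·(-2) = -0.6325.
u_2 = w_2 + 0.6325·e_1 = (-4.2000, -2.0000, -1.4000).
‖u_2‖ = 4.8580, so e_2 = (-0.8646, -0.4117, -0.2882).
Qᵀb = (1.8974, 0.6587).
Back-substitute: x_2 = 0.6587/4.8580 = 0.1356.
x_1 = (1.8974 + 0.6325·0.1356)/3.1623 = 0.6271.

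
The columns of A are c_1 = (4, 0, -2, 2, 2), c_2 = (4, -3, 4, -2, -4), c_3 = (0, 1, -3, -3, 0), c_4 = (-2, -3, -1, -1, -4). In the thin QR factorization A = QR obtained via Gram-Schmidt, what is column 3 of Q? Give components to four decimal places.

c_1 = (4, 0, -2, 2, 2); ‖c_1‖ = 5.2915, so q_1 = (0.7559, 0.0000, -0.3780, 0.3780, 0.3780).
q_1·c_2 = 0.7559·4 + 0.0000·(-3) + (-0.3780)·4 + 0.3780·(-2) + 0.3780·(-4) = -0.7559.
u_2 = c_2 + 0.7559·q_1 = (4.5714, -3.0000, 3.7143, -1.7143, -3.7143).
‖u_2‖ = 7.7736, so q_2 = (0.5881, -0.3859, 0.4778, -0.2205, -0.4778).
q_1·c_3 = 0.7559·0 + 0.0000·1 + (-0.3780)·(-3) + 0.3780·(-3) + 0.3780·0 = 0.0000; q_2·c_3 = 0.5881·0 + (-0.3859)·1 + 0.4778·(-3) + (-0.2205)·(-3) + (-0.4778)·0 = -1.1578.
u_3 = c_3 + 0.0000·q_1 + 1.1578·q_2 = (0.6809, 0.5532, -2.4468, -3.2553, -0.5532).
‖u_3‖ = 4.2023, so q_3 = (0.1620, 0.1316, -0.5823, -0.7746, -0.1316).

q_3 = (0.1620, 0.1316, -0.5823, -0.7746, -0.1316)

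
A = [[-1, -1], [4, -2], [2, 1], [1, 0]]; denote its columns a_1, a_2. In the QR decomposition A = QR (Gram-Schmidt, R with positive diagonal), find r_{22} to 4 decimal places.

a_1 = (-1, 4, 2, 1); ‖a_1‖ = 4.6904, so e_1 = (-0.2132, 0.8528, 0.4264, 0.2132).
e_1·a_2 = (-0.2132)·(-1) + 0.8528·(-2) + 0.4264·1 + 0.2132·0 = -1.0660.
u_2 = a_2 + 1.0660·e_1 = (-1.2273, -1.0909, 1.4545, 0.2273).
r_{22} = ‖u_2‖ = 2.2054.

r_{22} = 2.2054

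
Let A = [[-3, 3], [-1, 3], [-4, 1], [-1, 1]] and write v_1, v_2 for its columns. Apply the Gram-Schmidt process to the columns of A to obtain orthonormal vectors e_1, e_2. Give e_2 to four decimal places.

v_1 = (-3, -1, -4, -1); ‖v_1‖ = 5.1962, so e_1 = (-0.5774, -0.1925, -0.7698, -0.1925).
e_1·v_2 = (-0.5774)·3 + (-0.1925)·3 + (-0.7698)·1 + (-0.1925)·1 = -3.2717.
u_2 = v_2 + 3.2717·e_1 = (1.1111, 2.3704, -1.5185, 0.3704).
‖u_2‖ = 3.0490, so e_2 = (0.3644, 0.7774, -0.4980, 0.1215).

e_2 = (0.3644, 0.7774, -0.4980, 0.1215)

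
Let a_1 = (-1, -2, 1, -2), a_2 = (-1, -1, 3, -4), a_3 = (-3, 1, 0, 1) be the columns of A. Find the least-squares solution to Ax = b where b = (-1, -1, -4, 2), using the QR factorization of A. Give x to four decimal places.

x = (1.5778, -1.4670, 0.2403)

a_1 = (-1, -2, 1, -2); ‖a_1‖ = 3.1623, so q_1 = (-0.3162, -0.6325, 0.3162, -0.6325).
q_1·a_2 = (-0.3162)·(-1) + (-0.6325)·(-1) + 0.3162·3 + (-0.6325)·(-4) = 4.4272.
u_2 = a_2 − 4.4272·q_1 = (0.4000, 1.8000, 1.6000, -1.2000).
‖u_2‖ = 2.7203, so q_2 = (0.1470, 0.6617, 0.5882, -0.4411).
q_1·a_3 = (-0.3162)·(-3) + (-0.6325)·1 + 0.3162·0 + (-0.6325)·1 = -0.3162; q_2·a_3 = 0.1470·(-3) + 0.6617·1 + 0.5882·0 + (-0.4411)·1 = -0.2206.
u_3 = a_3 + 0.3162·q_1 + 0.2206·q_2 = (-3.0676, 0.9459, 0.2297, 0.7027).
‖u_3‖ = 3.2941, so q_3 = (-0.9312, 0.2872, 0.0697, 0.2133).
Qᵀb = (-1.5811, -4.0437, 0.7917).
Back-substitute: x_3 = 0.7917/3.2941 = 0.2403.
x_2 = (-4.0437 + 0.2206·0.2403)/2.7203 = -1.4670.
x_1 = (-1.5811 − 4.4272·(-1.4670) + 0.3162·0.2403)/3.1623 = 1.5778.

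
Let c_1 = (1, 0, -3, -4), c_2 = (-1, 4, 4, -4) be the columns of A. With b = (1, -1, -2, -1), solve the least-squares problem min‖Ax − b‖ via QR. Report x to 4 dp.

x = (0.4474, -0.2111)

c_1 = (1, 0, -3, -4); ‖c_1‖ = 5.0990, so q_1 = (0.1961, 0.0000, -0.5883, -0.7845).
q_1·c_2 = 0.1961·(-1) + 0.0000·4 + (-0.5883)·4 + (-0.7845)·(-4) = 0.5883.
u_2 = c_2 − 0.5883·q_1 = (-1.1154, 4.0000, 4.3462, -3.5385).
‖u_2‖ = 6.9752, so q_2 = (-0.1599, 0.5735, 0.6231, -0.5073).
Qᵀb = (2.1573, -1.4722).
Back-substitute: x_2 = -1.4722/6.9752 = -0.2111.
x_1 = (2.1573 − 0.5883·(-0.2111))/5.0990 = 0.4474.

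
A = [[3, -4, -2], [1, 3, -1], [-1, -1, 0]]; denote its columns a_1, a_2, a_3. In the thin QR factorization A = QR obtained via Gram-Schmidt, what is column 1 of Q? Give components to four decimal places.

q_1 = (0.9045, 0.3015, -0.3015)

a_1 = (3, 1, -1); ‖a_1‖ = 3.3166, so q_1 = (0.9045, 0.3015, -0.3015).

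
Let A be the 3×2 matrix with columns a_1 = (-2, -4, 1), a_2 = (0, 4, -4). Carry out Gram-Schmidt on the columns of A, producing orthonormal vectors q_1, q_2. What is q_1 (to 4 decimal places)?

a_1 = (-2, -4, 1); ‖a_1‖ = 4.5826, so q_1 = (-0.4364, -0.8729, 0.2182).

q_1 = (-0.4364, -0.8729, 0.2182)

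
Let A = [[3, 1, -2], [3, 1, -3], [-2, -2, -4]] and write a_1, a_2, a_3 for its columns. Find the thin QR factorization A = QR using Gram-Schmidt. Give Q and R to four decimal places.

Q = [[0.6396, -0.3015, 0.7071], [0.6396, -0.3015, -0.7071], [-0.4264, -0.9045, 0.0000]], R = [[4.6904, 2.1320, -1.4924], [0.0000, 1.2060, 5.1257], [0.0000, 0.0000, 0.7071]]

a_1 = (3, 3, -2); ‖a_1‖ = 4.6904, so e_1 = (0.6396, 0.6396, -0.4264).
e_1·a_2 = 0.6396·1 + 0.6396·1 + (-0.4264)·(-2) = 2.1320.
u_2 = a_2 − 2.1320·e_1 = (-0.3636, -0.3636, -1.0909).
‖u_2‖ = 1.2060, so e_2 = (-0.3015, -0.3015, -0.9045).
e_1·a_3 = 0.6396·(-2) + 0.6396·(-3) + (-0.4264)·(-4) = -1.4924; e_2·a_3 = (-0.3015)·(-2) + (-0.3015)·(-3) + (-0.9045)·(-4) = 5.1257.
u_3 = a_3 + 1.4924·e_1 − 5.1257·e_2 = (0.5000, -0.5000, 0.0000).
‖u_3‖ = 0.7071, so e_3 = (0.7071, -0.7071, 0.0000).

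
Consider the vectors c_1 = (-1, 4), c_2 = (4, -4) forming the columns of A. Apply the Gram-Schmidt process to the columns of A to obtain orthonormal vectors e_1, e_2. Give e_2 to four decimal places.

c_1 = (-1, 4); ‖c_1‖ = 4.1231, so e_1 = (-0.2425, 0.9701).
e_1·c_2 = (-0.2425)·4 + 0.9701·(-4) = -4.8507.
u_2 = c_2 + 4.8507·e_1 = (2.8235, 0.7059).
‖u_2‖ = 2.9104, so e_2 = (0.9701, 0.2425).

e_2 = (0.9701, 0.2425)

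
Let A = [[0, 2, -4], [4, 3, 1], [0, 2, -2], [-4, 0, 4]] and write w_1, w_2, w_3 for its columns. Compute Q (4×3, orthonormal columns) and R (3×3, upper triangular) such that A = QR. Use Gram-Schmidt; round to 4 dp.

Q = [[0.0000, 0.5657, -0.5902], [0.7071, 0.4243, 0.5471], [0.0000, 0.5657, -0.2303], [-0.7071, 0.4243, 0.5471]], R = [[5.6569, 2.1213, -2.1213], [0.0000, 3.5355, -1.2728], [0.0000, 0.0000, 5.5570]]

q_1 = w_1/‖w_1‖ = (0, 4, 0, -4)/5.6569 = (0.0000, 0.7071, 0.0000, -0.7071).
r_{12} = q_1·w_2 = 2.1213.
u_2 = w_2 − 2.1213·q_1 = (2.0000, 1.5000, 2.0000, 1.5000).
‖u_2‖ = 3.5355, so q_2 = (0.5657, 0.4243, 0.5657, 0.4243).
r_{13} = q_1·w_3 = -2.1213; r_{23} = q_2·w_3 = -1.2728.
u_3 = w_3 + 2.1213·q_1 + 1.2728·q_2 = (-3.2800, 3.0400, -1.2800, 3.0400).
‖u_3‖ = 5.5570, so q_3 = (-0.5902, 0.5471, -0.2303, 0.5471).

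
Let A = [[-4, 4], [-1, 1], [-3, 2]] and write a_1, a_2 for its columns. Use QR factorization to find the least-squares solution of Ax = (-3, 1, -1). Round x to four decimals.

x = (-0.2941, -0.9412)

q_1 = a_1/‖a_1‖ = (-4, -1, -3)/5.0990 = (-0.7845, -0.1961, -0.5883).
r_{12} = q_1·a_2 = -4.5107.
u_2 = a_2 + 4.5107·q_1 = (0.4615, 0.1154, -0.6538).
‖u_2‖ = 0.8086, so q_2 = (0.5708, 0.1427, -0.8086).
Qᵀb = (2.7456, -0.7610).
Back-substitute: x_2 = -0.7610/0.8086 = -0.9412.
x_1 = (2.7456 + 4.5107·(-0.9412))/5.0990 = -0.2941.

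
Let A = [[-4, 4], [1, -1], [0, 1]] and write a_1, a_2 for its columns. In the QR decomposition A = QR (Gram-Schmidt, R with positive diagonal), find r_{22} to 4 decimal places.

r_{22} = 1.0000

a_1 = (-4, 1, 0); ‖a_1‖ = 4.1231, so q_1 = (-0.9701, 0.2425, 0.0000).
q_1·a_2 = (-0.9701)·4 + 0.2425·(-1) + 0.0000·1 = -4.1231.
u_2 = a_2 + 4.1231·q_1 = (0.0000, 0.0000, 1.0000).
r_{22} = ‖u_2‖ = 1.0000.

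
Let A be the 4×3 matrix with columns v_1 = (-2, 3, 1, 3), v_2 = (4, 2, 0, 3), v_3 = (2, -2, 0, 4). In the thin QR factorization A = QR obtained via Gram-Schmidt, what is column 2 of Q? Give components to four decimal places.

q_2 = (0.8891, 0.2097, -0.0587, 0.4026)

q_1 = v_1/‖v_1‖ = (-2, 3, 1, 3)/4.7958 = (-0.4170, 0.6255, 0.2085, 0.6255).
r_{12} = q_1·v_2 = 1.4596.
u_2 = v_2 − 1.4596·q_1 = (4.6087, 1.0870, -0.3043, 2.0870).
‖u_2‖ = 5.1836, so q_2 = (0.8891, 0.2097, -0.0587, 0.4026).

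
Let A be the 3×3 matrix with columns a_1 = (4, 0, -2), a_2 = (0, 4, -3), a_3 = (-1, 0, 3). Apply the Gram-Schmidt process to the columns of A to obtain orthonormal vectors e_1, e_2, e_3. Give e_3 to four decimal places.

e_3 = (0.3714, 0.5571, 0.7428)

e_1 = a_1/‖a_1‖ = (4, 0, -2)/4.4721 = (0.8944, 0.0000, -0.4472).
r_{12} = e_1·a_2 = 1.3416.
u_2 = a_2 − 1.3416·e_1 = (-1.2000, 4.0000, -2.4000).
‖u_2‖ = 4.8166, so e_2 = (-0.2491, 0.8305, -0.4983).
r_{13} = e_1·a_3 = -2.2361; r_{23} = e_2·a_3 = -1.2457.
u_3 = a_3 + 2.2361·e_1 + 1.2457·e_2 = (0.6897, 1.0345, 1.3793).
‖u_3‖ = 1.8570, so e_3 = (0.3714, 0.5571, 0.7428).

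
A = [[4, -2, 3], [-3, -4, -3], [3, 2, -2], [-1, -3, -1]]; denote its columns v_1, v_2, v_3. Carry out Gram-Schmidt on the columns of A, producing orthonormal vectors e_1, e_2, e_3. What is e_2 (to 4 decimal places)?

e_1 = v_1/‖v_1‖ = (4, -3, 3, -1)/5.9161 = (0.6761, -0.5071, 0.5071, -0.1690).
r_{12} = e_1·v_2 = 2.1974.
u_2 = v_2 − 2.1974·e_1 = (-3.4857, -2.8857, 0.8857, -2.6286).
‖u_2‖ = 5.3077, so e_2 = (-0.6567, -0.5437, 0.1669, -0.4952).

e_2 = (-0.6567, -0.5437, 0.1669, -0.4952)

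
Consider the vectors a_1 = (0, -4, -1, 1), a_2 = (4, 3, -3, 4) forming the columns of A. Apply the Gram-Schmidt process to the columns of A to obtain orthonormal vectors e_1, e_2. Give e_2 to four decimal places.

a_1 = (0, -4, -1, 1); ‖a_1‖ = 4.2426, so e_1 = (0.0000, -0.9428, -0.2357, 0.2357).
e_1·a_2 = 0.0000·4 + (-0.9428)·3 + (-0.2357)·(-3) + 0.2357·4 = -1.1785.
u_2 = a_2 + 1.1785·e_1 = (4.0000, 1.8889, -3.2778, 4.2778).
‖u_2‖ = 6.9722, so e_2 = (0.5737, 0.2709, -0.4701, 0.6136).

e_2 = (0.5737, 0.2709, -0.4701, 0.6136)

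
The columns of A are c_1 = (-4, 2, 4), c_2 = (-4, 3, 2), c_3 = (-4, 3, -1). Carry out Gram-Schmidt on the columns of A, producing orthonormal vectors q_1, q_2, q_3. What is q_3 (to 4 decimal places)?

q_3 = (-0.6667, -0.6667, -0.3333)

q_1 = c_1/‖c_1‖ = (-4, 2, 4)/6.0000 = (-0.6667, 0.3333, 0.6667).
r_{12} = q_1·c_2 = 5.0000.
u_2 = c_2 − 5.0000·q_1 = (-0.6667, 1.3333, -1.3333).
‖u_2‖ = 2.0000, so q_2 = (-0.3333, 0.6667, -0.6667).
r_{13} = q_1·c_3 = 3.0000; r_{23} = q_2·c_3 = 4.0000.
u_3 = c_3 − 3.0000·q_1 − 4.0000·q_2 = (-0.6667, -0.6667, -0.3333).
‖u_3‖ = 1.0000, so q_3 = (-0.6667, -0.6667, -0.3333).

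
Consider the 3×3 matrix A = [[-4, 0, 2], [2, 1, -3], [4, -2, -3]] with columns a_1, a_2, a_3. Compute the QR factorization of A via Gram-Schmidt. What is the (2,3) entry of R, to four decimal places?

r_{23} = -0.6667

a_1 = (-4, 2, 4); ‖a_1‖ = 6.0000, so q_1 = (-0.6667, 0.3333, 0.6667).
q_1·a_2 = (-0.6667)·0 + 0.3333·1 + 0.6667·(-2) = -1.0000.
u_2 = a_2 + 1.0000·q_1 = (-0.6667, 1.3333, -1.3333).
‖u_2‖ = 2.0000, so q_2 = (-0.3333, 0.6667, -0.6667).
r_{23} = q_2·a_3 = -0.6667.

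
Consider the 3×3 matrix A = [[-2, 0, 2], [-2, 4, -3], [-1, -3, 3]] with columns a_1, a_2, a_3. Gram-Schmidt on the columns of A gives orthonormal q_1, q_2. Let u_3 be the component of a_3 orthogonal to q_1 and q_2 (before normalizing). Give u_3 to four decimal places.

q_1 = a_1/‖a_1‖ = (-2, -2, -1)/3.0000 = (-0.6667, -0.6667, -0.3333).
r_{12} = q_1·a_2 = -1.6667.
u_2 = a_2 + 1.6667·q_1 = (-1.1111, 2.8889, -3.5556).
‖u_2‖ = 4.7140, so q_2 = (-0.2357, 0.6128, -0.7542).
r_{13} = q_1·a_3 = -0.3333; r_{23} = q_2·a_3 = -4.5726.
u_3 = a_3 + 0.3333·q_1 + 4.5726·q_2 = (0.7000, -0.4200, -0.5600).

u_3 = (0.7000, -0.4200, -0.5600)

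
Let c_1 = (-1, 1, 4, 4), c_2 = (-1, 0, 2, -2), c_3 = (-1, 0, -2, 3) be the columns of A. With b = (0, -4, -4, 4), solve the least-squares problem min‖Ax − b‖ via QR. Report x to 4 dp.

c_1 = (-1, 1, 4, 4); ‖c_1‖ = 5.8310, so q_1 = (-0.1715, 0.1715, 0.6860, 0.6860).
q_1·c_2 = (-0.1715)·(-1) + 0.1715·0 + 0.6860·2 + 0.6860·(-2) = 0.1715.
u_2 = c_2 − 0.1715·q_1 = (-0.9706, -0.0294, 1.8824, -2.1176).
‖u_2‖ = 2.9951, so q_2 = (-0.3241, -0.0098, 0.6285, -0.7070).
q_1·c_3 = (-0.1715)·(-1) + 0.1715·0 + 0.6860·(-2) + 0.6860·3 = 0.8575; q_2·c_3 = (-0.3241)·(-1) + (-0.0098)·0 + 0.6285·(-2) + (-0.7070)·3 = -3.0540.
u_3 = c_3 − 0.8575·q_1 + 3.0540·q_2 = (-1.8426, -0.1770, -0.6689, 0.2525).
‖u_3‖ = 1.9844, so q_3 = (-0.9286, -0.0892, -0.3371, 0.1272).
Qᵀb = (-0.6860, -5.3028, 2.2140).
Back-substitute: x_3 = 2.2140/1.9844 = 1.1157.
x_2 = (-5.3028 + 3.0540·1.1157)/2.9951 = -0.6328.
x_1 = (-0.6860 − 0.1715·(-0.6328) − 0.8575·1.1157)/5.8310 = -0.2631.

x = (-0.2631, -0.6328, 1.1157)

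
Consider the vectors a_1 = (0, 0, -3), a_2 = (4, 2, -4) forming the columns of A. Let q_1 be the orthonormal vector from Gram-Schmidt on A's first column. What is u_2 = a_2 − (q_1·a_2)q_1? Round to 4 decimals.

u_2 = (4.0000, 2.0000, 0.0000)

q_1 = a_1/‖a_1‖ = (0, 0, -3)/3.0000 = (0.0000, 0.0000, -1.0000).
r_{12} = q_1·a_2 = 4.0000.
u_2 = a_2 − 4.0000·q_1 = (4.0000, 2.0000, 0.0000).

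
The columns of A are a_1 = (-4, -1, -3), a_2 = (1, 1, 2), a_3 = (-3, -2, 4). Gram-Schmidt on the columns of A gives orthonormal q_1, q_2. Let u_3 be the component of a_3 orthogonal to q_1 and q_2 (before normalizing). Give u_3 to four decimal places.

a_1 = (-4, -1, -3); ‖a_1‖ = 5.0990, so q_1 = (-0.7845, -0.1961, -0.5883).
q_1·a_2 = (-0.7845)·1 + (-0.1961)·1 + (-0.5883)·2 = -2.1573.
u_2 = a_2 + 2.1573·q_1 = (-0.6923, 0.5769, 0.7308).
‖u_2‖ = 1.1602, so q_2 = (-0.5967, 0.4972, 0.6298).
q_1·a_3 = (-0.7845)·(-3) + (-0.1961)·(-2) + (-0.5883)·4 = 0.3922; q_2·a_3 = (-0.5967)·(-3) + 0.4972·(-2) + 0.6298·4 = 3.3150.
u_3 = a_3 − 0.3922·q_1 − 3.3150·q_2 = (-0.7143, -3.5714, 2.1429).

u_3 = (-0.7143, -3.5714, 2.1429)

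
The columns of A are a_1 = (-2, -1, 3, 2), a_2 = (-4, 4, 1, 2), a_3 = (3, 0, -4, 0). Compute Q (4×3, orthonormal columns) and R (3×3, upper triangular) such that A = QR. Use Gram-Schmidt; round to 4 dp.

Q = [[-0.4714, -0.5048, 0.2178], [-0.2357, 0.8380, -0.0960], [0.7071, -0.1514, -0.4578], [0.4714, 0.1413, 0.8566]], R = [[4.2426, 2.5927, -4.2426], [0.0000, 5.5025, -0.9087], [0.0000, 0.0000, 2.4848]]

a_1 = (-2, -1, 3, 2); ‖a_1‖ = 4.2426, so e_1 = (-0.4714, -0.2357, 0.7071, 0.4714).
e_1·a_2 = (-0.4714)·(-4) + (-0.2357)·4 + 0.7071·1 + 0.4714·2 = 2.5927.
u_2 = a_2 − 2.5927·e_1 = (-2.7778, 4.6111, -0.8333, 0.7778).
‖u_2‖ = 5.5025, so e_2 = (-0.5048, 0.8380, -0.1514, 0.1413).
e_1·a_3 = (-0.4714)·3 + (-0.2357)·0 + 0.7071·(-4) + 0.4714·0 = -4.2426; e_2·a_3 = (-0.5048)·3 + 0.8380·0 + (-0.1514)·(-4) + 0.1413·0 = -0.9087.
u_3 = a_3 + 4.2426·e_1 + 0.9087·e_2 = (0.5413, -0.2385, -1.1376, 2.1284).
‖u_3‖ = 2.4848, so e_3 = (0.2178, -0.0960, -0.4578, 0.8566).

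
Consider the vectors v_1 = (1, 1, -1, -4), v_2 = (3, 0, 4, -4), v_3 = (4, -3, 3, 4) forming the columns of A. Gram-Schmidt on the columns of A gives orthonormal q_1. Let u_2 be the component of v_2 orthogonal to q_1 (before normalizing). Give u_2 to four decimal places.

u_2 = (2.2105, -0.7895, 4.7895, -0.8421)

v_1 = (1, 1, -1, -4); ‖v_1‖ = 4.3589, so q_1 = (0.2294, 0.2294, -0.2294, -0.9177).
q_1·v_2 = 0.2294·3 + 0.2294·0 + (-0.2294)·4 + (-0.9177)·(-4) = 3.4412.
u_2 = v_2 − 3.4412·q_1 = (2.2105, -0.7895, 4.7895, -0.8421).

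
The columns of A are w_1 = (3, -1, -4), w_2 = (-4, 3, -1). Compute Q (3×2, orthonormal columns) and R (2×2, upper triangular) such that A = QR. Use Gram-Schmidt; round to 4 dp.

Q = [[0.5883, -0.5911], [-0.1961, 0.5578], [-0.7845, -0.5827]], R = [[5.0990, -2.1573], [0.0000, 4.6202]]

e_1 = w_1/‖w_1‖ = (3, -1, -4)/5.0990 = (0.5883, -0.1961, -0.7845).
r_{12} = e_1·w_2 = -2.1573.
u_2 = w_2 + 2.1573·e_1 = (-2.7308, 2.5769, -2.6923).
‖u_2‖ = 4.6202, so e_2 = (-0.5911, 0.5578, -0.5827).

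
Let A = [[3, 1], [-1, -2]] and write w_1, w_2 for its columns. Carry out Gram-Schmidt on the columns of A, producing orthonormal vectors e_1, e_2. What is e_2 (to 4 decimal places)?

e_1 = w_1/‖w_1‖ = (3, -1)/3.1623 = (0.9487, -0.3162).
r_{12} = e_1·w_2 = 1.5811.
u_2 = w_2 − 1.5811·e_1 = (-0.5000, -1.5000).
‖u_2‖ = 1.5811, so e_2 = (-0.3162, -0.9487).

e_2 = (-0.3162, -0.9487)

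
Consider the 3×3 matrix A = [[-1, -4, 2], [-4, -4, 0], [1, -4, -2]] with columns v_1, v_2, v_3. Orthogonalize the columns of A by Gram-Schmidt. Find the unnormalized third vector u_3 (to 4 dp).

u_3 = (2.1053, -0.8421, -1.2632)

v_1 = (-1, -4, 1); ‖v_1‖ = 4.2426, so q_1 = (-0.2357, -0.9428, 0.2357).
q_1·v_2 = (-0.2357)·(-4) + (-0.9428)·(-4) + 0.2357·(-4) = 3.7712.
u_2 = v_2 − 3.7712·q_1 = (-3.1111, -0.4444, -4.8889).
‖u_2‖ = 5.8119, so q_2 = (-0.5353, -0.0765, -0.8412).
q_1·v_3 = (-0.2357)·2 + (-0.9428)·0 + 0.2357·(-2) = -0.9428; q_2·v_3 = (-0.5353)·2 + (-0.0765)·0 + (-0.8412)·(-2) = 0.6118.
u_3 = v_3 + 0.9428·q_1 − 0.6118·q_2 = (2.1053, -0.8421, -1.2632).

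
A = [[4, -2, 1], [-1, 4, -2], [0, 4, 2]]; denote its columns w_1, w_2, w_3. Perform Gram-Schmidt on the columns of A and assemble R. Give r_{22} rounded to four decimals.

r_{22} = 5.2468

e_1 = w_1/‖w_1‖ = (4, -1, 0)/4.1231 = (0.9701, -0.2425, 0.0000).
r_{12} = e_1·w_2 = -2.9104.
u_2 = w_2 + 2.9104·e_1 = (0.8235, 3.2941, 4.0000).
r_{22} = ‖u_2‖ = 5.2468.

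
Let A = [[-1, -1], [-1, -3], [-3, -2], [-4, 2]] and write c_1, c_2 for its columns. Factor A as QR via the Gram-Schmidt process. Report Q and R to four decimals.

Q = [[-0.1925, -0.2191], [-0.1925, -0.6925], [-0.5774, -0.4208], [-0.7698, 0.5435]], R = [[5.1962, 0.3849], [0.0000, 4.2251]]

c_1 = (-1, -1, -3, -4); ‖c_1‖ = 5.1962, so e_1 = (-0.1925, -0.1925, -0.5774, -0.7698).
e_1·c_2 = (-0.1925)·(-1) + (-0.1925)·(-3) + (-0.5774)·(-2) + (-0.7698)·2 = 0.3849.
u_2 = c_2 − 0.3849·e_1 = (-0.9259, -2.9259, -1.7778, 2.2963).
‖u_2‖ = 4.2251, so e_2 = (-0.2191, -0.6925, -0.4208, 0.5435).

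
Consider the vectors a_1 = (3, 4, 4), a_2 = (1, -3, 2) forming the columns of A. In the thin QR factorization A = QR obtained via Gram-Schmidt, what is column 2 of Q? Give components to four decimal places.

a_1 = (3, 4, 4); ‖a_1‖ = 6.4031, so e_1 = (0.4685, 0.6247, 0.6247).
e_1·a_2 = 0.4685·1 + 0.6247·(-3) + 0.6247·2 = -0.1562.
u_2 = a_2 + 0.1562·e_1 = (1.0732, -2.9024, 2.0976).
‖u_2‖ = 3.7384, so e_2 = (0.2871, -0.7764, 0.5611).

e_2 = (0.2871, -0.7764, 0.5611)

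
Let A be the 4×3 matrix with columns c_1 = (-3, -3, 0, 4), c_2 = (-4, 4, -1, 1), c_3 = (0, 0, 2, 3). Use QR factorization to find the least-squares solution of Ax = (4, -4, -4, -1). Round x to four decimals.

x = (0.3845, -0.8648, -1.1346)

c_1 = (-3, -3, 0, 4); ‖c_1‖ = 5.8310, so q_1 = (-0.5145, -0.5145, 0.0000, 0.6860).
q_1·c_2 = (-0.5145)·(-4) + (-0.5145)·4 + 0.0000·(-1) + 0.6860·1 = 0.6860.
u_2 = c_2 − 0.6860·q_1 = (-3.6471, 4.3529, -1.0000, 0.5294).
‖u_2‖ = 5.7905, so q_2 = (-0.6298, 0.7517, -0.1727, 0.0914).
q_1·c_3 = (-0.5145)·0 + (-0.5145)·0 + 0.0000·2 + 0.6860·3 = 2.0580; q_2·c_3 = (-0.6298)·0 + 0.7517·0 + (-0.1727)·2 + 0.0914·3 = -0.0711.
u_3 = c_3 − 2.0580·q_1 + 0.0711·q_2 = (1.0140, 1.1123, 1.9877, 1.5947).
‖u_3‖ = 2.9597, so q_3 = (0.3426, 0.3758, 0.6716, 0.5388).
Qᵀb = (-0.6860, -4.9270, -3.3580).
Back-substitute: x_3 = -3.3580/2.9597 = -1.1346.
x_2 = (-4.9270 + 0.0711·(-1.1346))/5.7905 = -0.8648.
x_1 = (-0.6860 − 0.6860·(-0.8648) − 2.0580·(-1.1346))/5.8310 = 0.3845.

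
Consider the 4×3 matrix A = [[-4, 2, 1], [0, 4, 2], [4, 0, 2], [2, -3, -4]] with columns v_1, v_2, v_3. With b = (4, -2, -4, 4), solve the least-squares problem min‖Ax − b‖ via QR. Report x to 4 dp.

x = (-0.7479, 0.1330, -1.1967)

v_1 = (-4, 0, 4, 2); ‖v_1‖ = 6.0000, so q_1 = (-0.6667, 0.0000, 0.6667, 0.3333).
q_1·v_2 = (-0.6667)·2 + 0.0000·4 + 0.6667·0 + 0.3333·(-3) = -2.3333.
u_2 = v_2 + 2.3333·q_1 = (0.4444, 4.0000, 1.5556, -2.2222).
‖u_2‖ = 4.8534, so q_2 = (0.0916, 0.8242, 0.3205, -0.4579).
q_1·v_3 = (-0.6667)·1 + 0.0000·2 + 0.6667·2 + 0.3333·(-4) = -0.6667; q_2·v_3 = 0.0916·1 + 0.8242·2 + 0.3205·2 + (-0.4579)·(-4) = 4.2124.
u_3 = v_3 + 0.6667·q_1 − 4.2124·q_2 = (0.1698, -1.4717, 1.0943, -1.8491).
‖u_3‖ = 2.6099, so q_3 = (0.0651, -0.5639, 0.4193, -0.7085).
Qᵀb = (-4.0000, -4.3955, -3.1231).
Back-substitute: x_3 = -3.1231/2.6099 = -1.1967.
x_2 = (-4.3955 − 4.2124·(-1.1967))/4.8534 = 0.1330.
x_1 = (-4.0000 + 2.3333·0.1330 + 0.6667·(-1.1967))/6.0000 = -0.7479.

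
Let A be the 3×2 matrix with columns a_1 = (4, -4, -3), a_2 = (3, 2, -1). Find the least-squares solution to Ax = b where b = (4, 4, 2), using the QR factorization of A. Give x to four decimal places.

a_1 = (4, -4, -3); ‖a_1‖ = 6.4031, so q_1 = (0.6247, -0.6247, -0.4685).
q_1·a_2 = 0.6247·3 + (-0.6247)·2 + (-0.4685)·(-1) = 1.0932.
u_2 = a_2 − 1.0932·q_1 = (2.3171, 2.6829, -0.4878).
‖u_2‖ = 3.5784, so q_2 = (0.6475, 0.7498, -0.1363).
Qᵀb = (-0.9370, 5.3165).
Back-substitute: x_2 = 5.3165/3.5784 = 1.4857.
x_1 = (-0.9370 − 1.0932·1.4857)/6.4031 = -0.4000.

x = (-0.4000, 1.4857)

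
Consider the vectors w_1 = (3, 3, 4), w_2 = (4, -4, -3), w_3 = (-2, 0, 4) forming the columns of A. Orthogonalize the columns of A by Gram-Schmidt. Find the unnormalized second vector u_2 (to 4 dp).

w_1 = (3, 3, 4); ‖w_1‖ = 5.8310, so e_1 = (0.5145, 0.5145, 0.6860).
e_1·w_2 = 0.5145·4 + 0.5145·(-4) + 0.6860·(-3) = -2.0580.
u_2 = w_2 + 2.0580·e_1 = (5.0588, -2.9412, -1.5882).

u_2 = (5.0588, -2.9412, -1.5882)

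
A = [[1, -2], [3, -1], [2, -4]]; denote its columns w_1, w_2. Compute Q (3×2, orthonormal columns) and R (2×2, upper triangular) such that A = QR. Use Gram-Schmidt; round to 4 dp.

Q = [[0.2673, -0.3586], [0.8018, 0.5976], [0.5345, -0.7171]], R = [[3.7417, -3.4744], [0.0000, 2.9881]]

q_1 = w_1/‖w_1‖ = (1, 3, 2)/3.7417 = (0.2673, 0.8018, 0.5345).
r_{12} = q_1·w_2 = -3.4744.
u_2 = w_2 + 3.4744·q_1 = (-1.0714, 1.7857, -2.1429).
‖u_2‖ = 2.9881, so q_2 = (-0.3586, 0.5976, -0.7171).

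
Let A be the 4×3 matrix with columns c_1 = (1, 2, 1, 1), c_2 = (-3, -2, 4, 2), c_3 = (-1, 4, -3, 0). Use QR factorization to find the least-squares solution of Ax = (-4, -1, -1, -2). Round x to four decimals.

c_1 = (1, 2, 1, 1); ‖c_1‖ = 2.6458, so q_1 = (0.3780, 0.7559, 0.3780, 0.3780).
q_1·c_2 = 0.3780·(-3) + 0.7559·(-2) + 0.3780·4 + 0.3780·2 = -0.3780.
u_2 = c_2 + 0.3780·q_1 = (-2.8571, -1.7143, 4.1429, 2.1429).
‖u_2‖ = 5.7321, so q_2 = (-0.4984, -0.2991, 0.7227, 0.3738).
q_1·c_3 = 0.3780·(-1) + 0.7559·4 + 0.3780·(-3) + 0.3780·0 = 1.5119; q_2·c_3 = (-0.4984)·(-1) + (-0.2991)·4 + 0.7227·(-3) + 0.3738·0 = -2.8661.
u_3 = c_3 − 1.5119·q_1 + 2.8661·q_2 = (-3.0000, 2.0000, -1.5000, 0.5000).
‖u_3‖ = 3.9370, so q_3 = (-0.7620, 0.5080, -0.3810, 0.1270).
Qᵀb = (-3.4017, 0.8224, 2.6670).
Back-substitute: x_3 = 2.6670/3.9370 = 0.6774.
x_2 = (0.8224 + 2.8661·0.6774)/5.7321 = 0.4822.
x_1 = (-3.4017 + 0.3780·0.4822 − 1.5119·0.6774)/2.6458 = -1.6039.

x = (-1.6039, 0.4822, 0.6774)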